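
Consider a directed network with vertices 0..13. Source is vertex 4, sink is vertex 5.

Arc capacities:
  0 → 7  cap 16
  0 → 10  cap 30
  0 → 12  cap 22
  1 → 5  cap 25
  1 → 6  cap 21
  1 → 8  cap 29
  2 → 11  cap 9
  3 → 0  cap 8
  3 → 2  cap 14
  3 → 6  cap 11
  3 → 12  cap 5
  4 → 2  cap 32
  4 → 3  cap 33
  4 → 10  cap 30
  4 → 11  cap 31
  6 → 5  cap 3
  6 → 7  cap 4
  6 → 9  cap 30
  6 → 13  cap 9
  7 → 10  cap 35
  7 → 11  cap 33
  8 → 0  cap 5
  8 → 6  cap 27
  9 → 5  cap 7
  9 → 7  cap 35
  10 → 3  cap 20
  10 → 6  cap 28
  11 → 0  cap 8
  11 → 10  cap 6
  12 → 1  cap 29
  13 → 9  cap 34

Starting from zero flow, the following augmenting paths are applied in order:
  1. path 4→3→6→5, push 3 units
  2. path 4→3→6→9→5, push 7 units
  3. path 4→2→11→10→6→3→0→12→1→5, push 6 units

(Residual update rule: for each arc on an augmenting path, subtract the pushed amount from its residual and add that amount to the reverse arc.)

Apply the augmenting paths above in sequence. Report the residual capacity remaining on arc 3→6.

Residual capacity of (3,6): 7

after path 1 (4→3→6→5, push 3): res(3,6)=8
after path 2 (4→3→6→9→5, push 7): res(3,6)=1
after path 3 (4→2→11→10→6→3→0→12→1→5, push 6): res(3,6)=7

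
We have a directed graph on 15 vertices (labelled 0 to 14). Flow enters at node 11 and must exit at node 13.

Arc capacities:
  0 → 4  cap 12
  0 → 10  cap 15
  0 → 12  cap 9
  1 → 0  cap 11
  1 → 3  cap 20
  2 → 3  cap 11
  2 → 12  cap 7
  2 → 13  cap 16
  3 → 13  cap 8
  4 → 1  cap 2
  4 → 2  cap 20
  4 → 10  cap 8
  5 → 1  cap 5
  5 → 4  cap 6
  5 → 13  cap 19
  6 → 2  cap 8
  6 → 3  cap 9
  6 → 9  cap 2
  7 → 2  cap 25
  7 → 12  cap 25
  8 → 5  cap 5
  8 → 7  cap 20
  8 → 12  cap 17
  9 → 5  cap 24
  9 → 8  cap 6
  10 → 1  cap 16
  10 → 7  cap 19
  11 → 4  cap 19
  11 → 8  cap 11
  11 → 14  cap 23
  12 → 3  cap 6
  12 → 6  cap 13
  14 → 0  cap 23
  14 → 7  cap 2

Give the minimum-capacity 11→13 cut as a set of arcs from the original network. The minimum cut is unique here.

Min-cut arcs: {(2,13), (3,13), (6,9), (8,5)} (total capacity 31)

augment #1: 11→4→2→13 push 16
augment #2: 11→8→5→13 push 5
augment #3: 11→4→1→3→13 push 2
augment #4: 11→4→2→3→13 push 1
augment #5: 11→8→12→3→13 push 5
augment #6: 11→8→12→6→9→5→13 push 1
augment #7: 11→14→0→12→6→9→5→13 push 1
max flow = 31; residual-reachable set from 11 gives S-side
cut edges (S→T): {(2,13), (3,13), (6,9), (8,5)} total cap 31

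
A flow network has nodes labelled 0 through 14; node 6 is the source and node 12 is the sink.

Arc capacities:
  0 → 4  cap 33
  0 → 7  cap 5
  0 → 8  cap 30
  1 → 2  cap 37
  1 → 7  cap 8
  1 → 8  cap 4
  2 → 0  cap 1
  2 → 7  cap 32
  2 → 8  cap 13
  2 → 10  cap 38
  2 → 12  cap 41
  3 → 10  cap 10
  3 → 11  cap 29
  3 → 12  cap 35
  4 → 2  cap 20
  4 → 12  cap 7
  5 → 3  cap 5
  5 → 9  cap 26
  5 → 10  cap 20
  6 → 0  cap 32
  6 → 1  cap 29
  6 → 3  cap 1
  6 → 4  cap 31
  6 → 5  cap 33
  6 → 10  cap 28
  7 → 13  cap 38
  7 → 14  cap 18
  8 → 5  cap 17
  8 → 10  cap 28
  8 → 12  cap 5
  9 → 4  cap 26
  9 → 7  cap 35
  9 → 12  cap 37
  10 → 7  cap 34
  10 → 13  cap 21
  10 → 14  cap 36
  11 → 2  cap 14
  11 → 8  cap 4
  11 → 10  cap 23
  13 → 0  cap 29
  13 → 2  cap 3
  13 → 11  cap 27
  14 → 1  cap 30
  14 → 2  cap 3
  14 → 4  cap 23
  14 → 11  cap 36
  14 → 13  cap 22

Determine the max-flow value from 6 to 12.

Maximum flow value: 85

augment #1: 6→3→12 bottleneck 1, total now 1
augment #2: 6→4→12 bottleneck 7, total now 8
augment #3: 6→0→8→12 bottleneck 5, total now 13
augment #4: 6→1→2→12 bottleneck 29, total now 42
augment #5: 6→4→2→12 bottleneck 12, total now 54
augment #6: 6→5→3→12 bottleneck 5, total now 59
augment #7: 6→5→9→12 bottleneck 26, total now 85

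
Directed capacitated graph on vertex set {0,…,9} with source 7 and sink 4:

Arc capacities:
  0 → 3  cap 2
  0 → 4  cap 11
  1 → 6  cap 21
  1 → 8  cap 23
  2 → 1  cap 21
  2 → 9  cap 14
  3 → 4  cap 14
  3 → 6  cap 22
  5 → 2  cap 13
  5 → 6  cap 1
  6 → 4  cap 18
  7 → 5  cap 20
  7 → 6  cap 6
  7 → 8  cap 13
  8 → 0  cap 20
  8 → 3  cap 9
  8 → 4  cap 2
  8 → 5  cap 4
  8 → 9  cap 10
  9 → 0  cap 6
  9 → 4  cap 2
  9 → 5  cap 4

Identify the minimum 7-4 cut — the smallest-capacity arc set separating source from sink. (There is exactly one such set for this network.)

Min-cut arcs: {(5,2), (5,6), (7,6), (7,8)} (total capacity 33)

augment #1: 7→6→4 push 6
augment #2: 7→8→4 push 2
augment #3: 7→5→6→4 push 1
augment #4: 7→8→0→4 push 11
augment #5: 7→5→2→9→4 push 2
augment #6: 7→5→2→1→6→4 push 11
max flow = 33; residual-reachable set from 7 gives S-side
cut edges (S→T): {(5,2), (5,6), (7,6), (7,8)} total cap 33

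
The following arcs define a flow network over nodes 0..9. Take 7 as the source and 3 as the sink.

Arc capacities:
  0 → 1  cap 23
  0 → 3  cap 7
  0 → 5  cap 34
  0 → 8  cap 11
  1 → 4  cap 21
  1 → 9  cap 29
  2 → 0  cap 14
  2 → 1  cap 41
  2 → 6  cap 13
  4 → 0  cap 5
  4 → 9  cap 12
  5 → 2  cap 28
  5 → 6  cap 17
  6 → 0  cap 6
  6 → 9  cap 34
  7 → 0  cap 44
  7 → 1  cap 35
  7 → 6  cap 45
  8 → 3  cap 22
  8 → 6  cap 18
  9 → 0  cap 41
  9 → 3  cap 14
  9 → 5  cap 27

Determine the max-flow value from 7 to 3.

Maximum flow value: 32

augment #1: 7→0→3 bottleneck 7, total now 7
augment #2: 7→0→8→3 bottleneck 11, total now 18
augment #3: 7→1→9→3 bottleneck 14, total now 32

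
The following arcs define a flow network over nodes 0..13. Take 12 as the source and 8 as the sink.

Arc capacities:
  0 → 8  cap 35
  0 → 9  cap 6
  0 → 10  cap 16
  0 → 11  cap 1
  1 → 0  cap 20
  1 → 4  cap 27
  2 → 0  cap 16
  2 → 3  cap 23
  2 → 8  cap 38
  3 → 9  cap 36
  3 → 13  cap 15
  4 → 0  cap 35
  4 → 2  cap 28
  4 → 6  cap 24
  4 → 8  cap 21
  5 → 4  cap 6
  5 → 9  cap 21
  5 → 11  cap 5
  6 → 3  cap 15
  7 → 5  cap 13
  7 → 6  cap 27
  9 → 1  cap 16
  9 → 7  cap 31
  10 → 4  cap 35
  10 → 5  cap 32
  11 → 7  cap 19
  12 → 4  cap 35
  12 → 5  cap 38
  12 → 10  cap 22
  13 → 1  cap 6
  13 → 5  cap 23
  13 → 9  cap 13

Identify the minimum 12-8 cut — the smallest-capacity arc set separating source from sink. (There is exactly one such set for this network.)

Min-cut arcs: {(0,8), (4,2), (4,8)} (total capacity 84)

augment #1: 12→4→8 push 21
augment #2: 12→4→0→8 push 14
augment #3: 12→5→4→0→8 push 6
augment #4: 12→10→4→0→8 push 15
augment #5: 12→10→4→2→8 push 7
augment #6: 12→5→9→1→4→2→8 push 16
augment #7: 12→5→9→7→6→3→13→1→4→2→8 push 5
max flow = 84; residual-reachable set from 12 gives S-side
cut edges (S→T): {(0,8), (4,2), (4,8)} total cap 84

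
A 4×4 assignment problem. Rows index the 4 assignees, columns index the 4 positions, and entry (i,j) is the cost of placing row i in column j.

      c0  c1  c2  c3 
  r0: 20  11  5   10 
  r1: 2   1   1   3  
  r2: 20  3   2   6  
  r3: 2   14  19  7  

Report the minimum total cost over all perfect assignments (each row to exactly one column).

Minimum assignment cost: 13

optimal assignment: row0→col2 (cost 5), row1→col3 (cost 3), row2→col1 (cost 3), row3→col0 (cost 2)
total = 5 + 3 + 3 + 2 = 13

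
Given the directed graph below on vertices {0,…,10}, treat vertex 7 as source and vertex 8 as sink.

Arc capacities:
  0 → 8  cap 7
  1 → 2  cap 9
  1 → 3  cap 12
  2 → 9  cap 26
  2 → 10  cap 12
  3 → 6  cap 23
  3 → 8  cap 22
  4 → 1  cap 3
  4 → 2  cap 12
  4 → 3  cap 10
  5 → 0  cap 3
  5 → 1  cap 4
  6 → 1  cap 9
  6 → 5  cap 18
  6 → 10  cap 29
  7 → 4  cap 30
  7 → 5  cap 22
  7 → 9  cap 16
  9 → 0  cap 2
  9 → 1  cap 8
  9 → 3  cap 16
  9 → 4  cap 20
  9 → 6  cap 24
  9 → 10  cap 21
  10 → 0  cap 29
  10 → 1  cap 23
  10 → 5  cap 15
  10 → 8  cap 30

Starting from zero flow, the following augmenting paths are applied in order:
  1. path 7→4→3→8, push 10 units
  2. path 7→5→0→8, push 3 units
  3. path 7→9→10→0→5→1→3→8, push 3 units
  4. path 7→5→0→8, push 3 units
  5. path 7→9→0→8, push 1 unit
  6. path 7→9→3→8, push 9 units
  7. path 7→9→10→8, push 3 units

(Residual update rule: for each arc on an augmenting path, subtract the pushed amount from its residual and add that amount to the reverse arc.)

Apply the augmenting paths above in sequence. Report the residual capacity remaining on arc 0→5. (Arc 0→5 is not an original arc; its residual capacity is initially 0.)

after path 1 (7→4→3→8, push 10): res(0,5)=0
after path 2 (7→5→0→8, push 3): res(0,5)=3
after path 3 (7→9→10→0→5→1→3→8, push 3): res(0,5)=0
after path 4 (7→5→0→8, push 3): res(0,5)=3
after path 5 (7→9→0→8, push 1): res(0,5)=3
after path 6 (7→9→3→8, push 9): res(0,5)=3
after path 7 (7→9→10→8, push 3): res(0,5)=3

Residual capacity of (0,5): 3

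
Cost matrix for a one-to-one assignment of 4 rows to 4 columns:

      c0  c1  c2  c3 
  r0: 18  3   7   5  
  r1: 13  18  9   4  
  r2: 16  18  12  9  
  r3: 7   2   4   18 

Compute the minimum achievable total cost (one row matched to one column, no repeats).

Minimum assignment cost: 26

optimal assignment: row0→col1 (cost 3), row1→col3 (cost 4), row2→col2 (cost 12), row3→col0 (cost 7)
total = 3 + 4 + 12 + 7 = 26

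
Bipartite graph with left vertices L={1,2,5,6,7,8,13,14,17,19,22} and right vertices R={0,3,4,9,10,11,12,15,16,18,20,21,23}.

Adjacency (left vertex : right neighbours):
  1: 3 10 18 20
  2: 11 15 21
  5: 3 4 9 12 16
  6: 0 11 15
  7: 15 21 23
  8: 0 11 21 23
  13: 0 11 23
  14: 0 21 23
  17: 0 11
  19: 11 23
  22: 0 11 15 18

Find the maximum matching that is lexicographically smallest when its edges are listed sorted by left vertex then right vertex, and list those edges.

Lex-smallest maximum matching: {(1,3), (2,11), (5,4), (6,0), (7,15), (8,21), (13,23), (22,18)}

|M| = 8 (so the lex-smallest maximum matching has 8 edges)
process left vertices in ascending order; for each, take the smallest-labelled available neighbour that still permits 8 edges overall, or leave it unmatched if none does
lex-smallest matching: {1-3, 2-11, 5-4, 6-0, 7-15, 8-21, 13-23, 22-18}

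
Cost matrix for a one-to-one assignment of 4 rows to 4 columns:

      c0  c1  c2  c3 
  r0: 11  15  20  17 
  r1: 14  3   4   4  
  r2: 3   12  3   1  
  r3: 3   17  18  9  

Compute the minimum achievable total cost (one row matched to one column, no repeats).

optimal assignment: row0→col1 (cost 15), row1→col2 (cost 4), row2→col3 (cost 1), row3→col0 (cost 3)
total = 15 + 4 + 1 + 3 = 23

Minimum assignment cost: 23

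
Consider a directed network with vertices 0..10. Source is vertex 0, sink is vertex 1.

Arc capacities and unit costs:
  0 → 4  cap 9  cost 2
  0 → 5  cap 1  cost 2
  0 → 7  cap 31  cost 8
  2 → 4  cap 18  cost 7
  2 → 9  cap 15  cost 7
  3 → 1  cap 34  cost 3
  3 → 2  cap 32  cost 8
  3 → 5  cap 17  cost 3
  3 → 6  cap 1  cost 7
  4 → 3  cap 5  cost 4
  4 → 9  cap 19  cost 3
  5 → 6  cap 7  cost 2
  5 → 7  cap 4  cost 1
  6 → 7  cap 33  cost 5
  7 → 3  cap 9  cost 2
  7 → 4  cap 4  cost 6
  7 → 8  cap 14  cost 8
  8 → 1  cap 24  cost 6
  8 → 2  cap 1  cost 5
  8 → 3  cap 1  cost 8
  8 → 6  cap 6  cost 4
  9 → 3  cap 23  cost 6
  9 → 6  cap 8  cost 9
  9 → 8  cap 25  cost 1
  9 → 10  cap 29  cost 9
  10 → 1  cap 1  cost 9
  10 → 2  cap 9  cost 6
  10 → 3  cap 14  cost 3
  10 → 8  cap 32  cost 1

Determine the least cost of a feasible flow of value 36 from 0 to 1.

Minimum cost for 36 units: 609

shortest-cost path #1: 0→5→7→3→1 push 1 @ unit cost 8 (adds 8)
shortest-cost path #2: 0→4→3→1 push 5 @ unit cost 9 (adds 45)
shortest-cost path #3: 0→4→9→8→1 push 4 @ unit cost 12 (adds 48)
shortest-cost path #4: 0→7→3→1 push 8 @ unit cost 13 (adds 104)
shortest-cost path #5: 0→7→8→1 push 14 @ unit cost 22 (adds 308)
shortest-cost path #6: 0→7→4→9→8→1 push 4 @ unit cost 24 (adds 96)
total cost = 609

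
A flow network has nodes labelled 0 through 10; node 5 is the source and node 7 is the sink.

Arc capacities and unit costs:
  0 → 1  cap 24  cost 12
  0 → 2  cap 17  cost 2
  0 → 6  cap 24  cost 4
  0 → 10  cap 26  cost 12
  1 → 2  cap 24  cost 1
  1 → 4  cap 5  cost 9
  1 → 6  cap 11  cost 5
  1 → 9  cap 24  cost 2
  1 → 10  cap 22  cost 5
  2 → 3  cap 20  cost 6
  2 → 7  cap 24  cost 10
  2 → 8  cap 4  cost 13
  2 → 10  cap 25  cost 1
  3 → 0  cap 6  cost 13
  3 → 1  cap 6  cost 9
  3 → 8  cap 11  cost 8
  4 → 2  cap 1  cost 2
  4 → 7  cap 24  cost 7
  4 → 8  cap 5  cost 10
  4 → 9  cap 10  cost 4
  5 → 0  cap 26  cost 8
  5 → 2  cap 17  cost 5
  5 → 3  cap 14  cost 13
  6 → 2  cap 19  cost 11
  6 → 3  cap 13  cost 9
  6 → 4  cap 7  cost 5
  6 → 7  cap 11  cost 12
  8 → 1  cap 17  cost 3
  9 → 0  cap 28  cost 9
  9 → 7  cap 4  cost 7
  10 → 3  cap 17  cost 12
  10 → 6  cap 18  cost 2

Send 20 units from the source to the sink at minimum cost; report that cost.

shortest-cost path #1: 5→2→7 push 17 @ unit cost 15 (adds 255)
shortest-cost path #2: 5→0→2→7 push 3 @ unit cost 20 (adds 60)
total cost = 315

Minimum cost for 20 units: 315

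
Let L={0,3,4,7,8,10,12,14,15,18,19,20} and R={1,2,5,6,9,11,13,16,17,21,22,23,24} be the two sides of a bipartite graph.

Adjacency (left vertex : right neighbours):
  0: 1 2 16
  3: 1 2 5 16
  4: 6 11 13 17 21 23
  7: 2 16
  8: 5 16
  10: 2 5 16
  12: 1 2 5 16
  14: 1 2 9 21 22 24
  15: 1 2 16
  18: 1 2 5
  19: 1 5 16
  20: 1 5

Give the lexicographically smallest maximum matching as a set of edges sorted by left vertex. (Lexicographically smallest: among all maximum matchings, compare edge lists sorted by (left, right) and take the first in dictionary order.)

|M| = 6 (so the lex-smallest maximum matching has 6 edges)
process left vertices in ascending order; for each, take the smallest-labelled available neighbour that still permits 6 edges overall, or leave it unmatched if none does
lex-smallest matching: {0-1, 3-2, 4-6, 7-16, 8-5, 14-9}

Lex-smallest maximum matching: {(0,1), (3,2), (4,6), (7,16), (8,5), (14,9)}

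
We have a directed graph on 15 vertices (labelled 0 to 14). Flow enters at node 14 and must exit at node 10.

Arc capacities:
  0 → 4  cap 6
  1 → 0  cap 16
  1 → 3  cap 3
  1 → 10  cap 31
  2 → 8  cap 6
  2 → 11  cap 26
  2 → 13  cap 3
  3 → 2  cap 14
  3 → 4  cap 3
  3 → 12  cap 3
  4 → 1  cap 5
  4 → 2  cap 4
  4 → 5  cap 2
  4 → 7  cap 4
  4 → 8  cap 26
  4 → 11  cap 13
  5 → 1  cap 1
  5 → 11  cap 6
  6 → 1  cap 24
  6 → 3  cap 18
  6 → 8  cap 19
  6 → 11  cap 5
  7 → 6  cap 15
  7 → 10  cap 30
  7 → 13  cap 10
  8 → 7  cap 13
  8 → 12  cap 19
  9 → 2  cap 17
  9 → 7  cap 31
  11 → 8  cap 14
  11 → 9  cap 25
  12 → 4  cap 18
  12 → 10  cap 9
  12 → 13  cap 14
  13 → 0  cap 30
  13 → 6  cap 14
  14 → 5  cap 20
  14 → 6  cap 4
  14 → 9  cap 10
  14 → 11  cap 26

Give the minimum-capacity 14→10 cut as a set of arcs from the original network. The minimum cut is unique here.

augment #1: 14→5→1→10 push 1
augment #2: 14→6→1→10 push 4
augment #3: 14→9→7→10 push 10
augment #4: 14→11→8→7→10 push 13
augment #5: 14→11→8→12→10 push 1
augment #6: 14→11→9→7→10 push 7
augment #7: 14→11→9→2→8→12→10 push 5
augment #8: 14→5→11→9→2→8→12→10 push 1
augment #9: 14→5→11→9→7→6→1→10 push 5
max flow = 47; residual-reachable set from 14 gives S-side
cut edges (S→T): {(5,1), (5,11), (14,6), (14,9), (14,11)} total cap 47

Min-cut arcs: {(5,1), (5,11), (14,6), (14,9), (14,11)} (total capacity 47)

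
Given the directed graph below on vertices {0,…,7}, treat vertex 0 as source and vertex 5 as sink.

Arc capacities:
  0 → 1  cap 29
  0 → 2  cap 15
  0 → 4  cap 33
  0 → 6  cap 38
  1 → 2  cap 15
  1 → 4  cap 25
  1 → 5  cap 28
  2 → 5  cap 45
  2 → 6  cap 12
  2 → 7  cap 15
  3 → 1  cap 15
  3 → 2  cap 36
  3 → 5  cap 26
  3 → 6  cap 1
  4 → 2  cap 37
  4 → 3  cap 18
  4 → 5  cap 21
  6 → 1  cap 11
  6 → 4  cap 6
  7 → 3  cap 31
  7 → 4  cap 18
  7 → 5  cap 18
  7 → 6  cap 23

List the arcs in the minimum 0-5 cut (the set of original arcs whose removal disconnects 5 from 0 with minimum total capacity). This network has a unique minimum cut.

Min-cut arcs: {(0,1), (0,2), (0,4), (6,1), (6,4)} (total capacity 94)

augment #1: 0→1→5 push 28
augment #2: 0→2→5 push 15
augment #3: 0→4→5 push 21
augment #4: 0→1→2→5 push 1
augment #5: 0→4→2→5 push 12
augment #6: 0→6→1→2→5 push 11
augment #7: 0→6→4→2→5 push 6
max flow = 94; residual-reachable set from 0 gives S-side
cut edges (S→T): {(0,1), (0,2), (0,4), (6,1), (6,4)} total cap 94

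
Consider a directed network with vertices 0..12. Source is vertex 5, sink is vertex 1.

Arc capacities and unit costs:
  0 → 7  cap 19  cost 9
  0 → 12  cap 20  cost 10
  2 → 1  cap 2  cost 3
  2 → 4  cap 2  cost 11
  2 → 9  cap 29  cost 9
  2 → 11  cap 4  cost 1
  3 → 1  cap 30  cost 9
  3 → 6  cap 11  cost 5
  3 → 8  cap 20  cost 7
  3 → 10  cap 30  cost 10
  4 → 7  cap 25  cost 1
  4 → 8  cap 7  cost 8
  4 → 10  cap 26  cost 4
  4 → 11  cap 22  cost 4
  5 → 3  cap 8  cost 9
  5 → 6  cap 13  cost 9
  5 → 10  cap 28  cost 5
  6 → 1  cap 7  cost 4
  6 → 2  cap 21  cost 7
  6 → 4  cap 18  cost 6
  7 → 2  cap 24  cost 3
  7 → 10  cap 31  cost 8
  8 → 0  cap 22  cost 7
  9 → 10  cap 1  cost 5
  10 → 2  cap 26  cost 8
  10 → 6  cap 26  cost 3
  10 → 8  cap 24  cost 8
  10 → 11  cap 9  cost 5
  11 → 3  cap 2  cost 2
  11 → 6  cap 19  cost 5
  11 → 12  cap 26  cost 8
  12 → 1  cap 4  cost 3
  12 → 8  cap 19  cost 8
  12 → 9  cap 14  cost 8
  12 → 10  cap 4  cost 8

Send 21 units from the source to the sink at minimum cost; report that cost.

shortest-cost path #1: 5→10→6→1 push 7 @ unit cost 12 (adds 84)
shortest-cost path #2: 5→10→2→1 push 2 @ unit cost 16 (adds 32)
shortest-cost path #3: 5→3→1 push 8 @ unit cost 18 (adds 144)
shortest-cost path #4: 5→10→11→12→1 push 4 @ unit cost 21 (adds 84)
total cost = 344

Minimum cost for 21 units: 344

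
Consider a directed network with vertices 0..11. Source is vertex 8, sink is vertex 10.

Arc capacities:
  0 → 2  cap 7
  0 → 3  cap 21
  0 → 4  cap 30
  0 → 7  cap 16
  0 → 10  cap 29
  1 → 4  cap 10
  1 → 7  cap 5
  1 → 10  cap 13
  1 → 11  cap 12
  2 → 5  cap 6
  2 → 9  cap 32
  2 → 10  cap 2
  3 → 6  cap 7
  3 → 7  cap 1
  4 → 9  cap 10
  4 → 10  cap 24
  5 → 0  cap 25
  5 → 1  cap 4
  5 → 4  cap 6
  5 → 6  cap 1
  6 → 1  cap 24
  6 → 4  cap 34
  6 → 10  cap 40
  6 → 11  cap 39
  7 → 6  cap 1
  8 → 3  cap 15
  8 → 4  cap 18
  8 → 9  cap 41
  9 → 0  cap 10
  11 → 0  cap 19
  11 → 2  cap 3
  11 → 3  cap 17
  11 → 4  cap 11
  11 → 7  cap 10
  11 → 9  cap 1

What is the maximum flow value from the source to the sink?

augment #1: 8→4→10 bottleneck 18, total now 18
augment #2: 8→3→6→10 bottleneck 7, total now 25
augment #3: 8→9→0→10 bottleneck 10, total now 35
augment #4: 8→3→7→6→10 bottleneck 1, total now 36

Maximum flow value: 36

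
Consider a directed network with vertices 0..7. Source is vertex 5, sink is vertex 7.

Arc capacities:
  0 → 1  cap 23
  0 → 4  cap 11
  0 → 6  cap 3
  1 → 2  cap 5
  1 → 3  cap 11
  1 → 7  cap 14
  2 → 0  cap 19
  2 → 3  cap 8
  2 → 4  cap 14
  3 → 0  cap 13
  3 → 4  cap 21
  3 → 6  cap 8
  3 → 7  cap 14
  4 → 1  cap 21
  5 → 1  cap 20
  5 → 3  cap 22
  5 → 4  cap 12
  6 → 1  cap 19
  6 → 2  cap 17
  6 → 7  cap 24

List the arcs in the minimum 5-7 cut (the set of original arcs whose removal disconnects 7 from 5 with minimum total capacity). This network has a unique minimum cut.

Min-cut arcs: {(0,6), (1,7), (3,6), (3,7)} (total capacity 39)

augment #1: 5→1→7 push 14
augment #2: 5→3→7 push 14
augment #3: 5→3→6→7 push 8
augment #4: 5→1→2→0→6→7 push 3
max flow = 39; residual-reachable set from 5 gives S-side
cut edges (S→T): {(0,6), (1,7), (3,6), (3,7)} total cap 39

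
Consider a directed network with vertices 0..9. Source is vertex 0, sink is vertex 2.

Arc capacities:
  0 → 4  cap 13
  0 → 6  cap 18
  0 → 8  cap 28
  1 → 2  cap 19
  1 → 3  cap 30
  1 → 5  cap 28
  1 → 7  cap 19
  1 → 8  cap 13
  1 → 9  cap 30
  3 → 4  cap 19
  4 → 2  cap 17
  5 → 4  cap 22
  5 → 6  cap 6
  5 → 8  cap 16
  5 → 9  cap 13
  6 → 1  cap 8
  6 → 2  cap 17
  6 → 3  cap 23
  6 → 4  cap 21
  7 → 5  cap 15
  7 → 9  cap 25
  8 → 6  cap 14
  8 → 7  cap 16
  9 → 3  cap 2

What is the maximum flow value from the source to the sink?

Maximum flow value: 42

augment #1: 0→4→2 bottleneck 13, total now 13
augment #2: 0→6→2 bottleneck 17, total now 30
augment #3: 0→6→1→2 bottleneck 1, total now 31
augment #4: 0→8→6→1→2 bottleneck 7, total now 38
augment #5: 0→8→6→4→2 bottleneck 4, total now 42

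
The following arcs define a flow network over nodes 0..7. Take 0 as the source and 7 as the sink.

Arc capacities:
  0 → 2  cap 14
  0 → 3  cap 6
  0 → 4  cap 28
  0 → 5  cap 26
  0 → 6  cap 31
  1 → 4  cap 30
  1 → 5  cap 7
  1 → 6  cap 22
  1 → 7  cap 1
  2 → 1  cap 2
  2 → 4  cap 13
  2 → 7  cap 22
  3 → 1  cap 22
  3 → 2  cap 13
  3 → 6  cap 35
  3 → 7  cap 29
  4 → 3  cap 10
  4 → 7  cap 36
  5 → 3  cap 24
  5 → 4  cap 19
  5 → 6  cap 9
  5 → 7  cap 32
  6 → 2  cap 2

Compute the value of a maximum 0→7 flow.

augment #1: 0→2→7 bottleneck 14, total now 14
augment #2: 0→3→7 bottleneck 6, total now 20
augment #3: 0→4→7 bottleneck 28, total now 48
augment #4: 0→5→7 bottleneck 26, total now 74
augment #5: 0→6→2→7 bottleneck 2, total now 76

Maximum flow value: 76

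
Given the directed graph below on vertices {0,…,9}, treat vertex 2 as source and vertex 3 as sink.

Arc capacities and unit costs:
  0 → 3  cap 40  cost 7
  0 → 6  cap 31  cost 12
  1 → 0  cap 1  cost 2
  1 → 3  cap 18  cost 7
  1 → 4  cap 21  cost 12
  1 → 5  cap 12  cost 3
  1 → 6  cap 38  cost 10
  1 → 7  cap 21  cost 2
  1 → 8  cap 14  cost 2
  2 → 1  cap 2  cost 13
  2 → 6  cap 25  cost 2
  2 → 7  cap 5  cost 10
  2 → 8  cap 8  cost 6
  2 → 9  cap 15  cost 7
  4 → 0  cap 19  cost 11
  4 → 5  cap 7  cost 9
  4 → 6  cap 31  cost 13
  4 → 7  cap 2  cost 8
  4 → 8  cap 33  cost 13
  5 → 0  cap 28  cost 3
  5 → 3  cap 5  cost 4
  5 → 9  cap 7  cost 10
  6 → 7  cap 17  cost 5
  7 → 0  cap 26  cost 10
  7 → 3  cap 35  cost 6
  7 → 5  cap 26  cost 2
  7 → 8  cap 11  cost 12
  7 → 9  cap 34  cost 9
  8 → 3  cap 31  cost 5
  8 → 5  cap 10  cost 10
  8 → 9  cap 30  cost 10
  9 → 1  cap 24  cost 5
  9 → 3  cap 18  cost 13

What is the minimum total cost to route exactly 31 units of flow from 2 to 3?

shortest-cost path #1: 2→8→3 push 8 @ unit cost 11 (adds 88)
shortest-cost path #2: 2→6→7→3 push 17 @ unit cost 13 (adds 221)
shortest-cost path #3: 2→7→3 push 5 @ unit cost 16 (adds 80)
shortest-cost path #4: 2→9→1→3 push 1 @ unit cost 19 (adds 19)
total cost = 408

Minimum cost for 31 units: 408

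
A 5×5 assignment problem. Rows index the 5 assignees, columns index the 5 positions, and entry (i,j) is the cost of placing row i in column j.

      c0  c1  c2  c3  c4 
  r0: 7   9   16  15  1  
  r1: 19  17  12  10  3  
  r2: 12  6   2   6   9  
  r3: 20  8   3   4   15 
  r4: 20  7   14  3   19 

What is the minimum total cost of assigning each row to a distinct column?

optimal assignment: row0→col0 (cost 7), row1→col4 (cost 3), row2→col1 (cost 6), row3→col2 (cost 3), row4→col3 (cost 3)
total = 7 + 3 + 6 + 3 + 3 = 22

Minimum assignment cost: 22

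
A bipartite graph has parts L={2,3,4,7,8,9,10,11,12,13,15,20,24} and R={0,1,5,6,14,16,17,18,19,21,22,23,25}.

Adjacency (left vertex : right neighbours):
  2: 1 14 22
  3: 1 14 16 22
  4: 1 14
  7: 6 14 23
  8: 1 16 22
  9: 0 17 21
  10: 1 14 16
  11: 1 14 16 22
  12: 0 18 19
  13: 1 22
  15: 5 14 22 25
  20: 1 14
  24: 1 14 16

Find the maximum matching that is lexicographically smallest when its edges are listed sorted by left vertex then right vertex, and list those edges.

Lex-smallest maximum matching: {(2,1), (3,14), (7,6), (8,16), (9,0), (11,22), (12,18), (15,5)}

|M| = 8 (so the lex-smallest maximum matching has 8 edges)
process left vertices in ascending order; for each, take the smallest-labelled available neighbour that still permits 8 edges overall, or leave it unmatched if none does
lex-smallest matching: {2-1, 3-14, 7-6, 8-16, 9-0, 11-22, 12-18, 15-5}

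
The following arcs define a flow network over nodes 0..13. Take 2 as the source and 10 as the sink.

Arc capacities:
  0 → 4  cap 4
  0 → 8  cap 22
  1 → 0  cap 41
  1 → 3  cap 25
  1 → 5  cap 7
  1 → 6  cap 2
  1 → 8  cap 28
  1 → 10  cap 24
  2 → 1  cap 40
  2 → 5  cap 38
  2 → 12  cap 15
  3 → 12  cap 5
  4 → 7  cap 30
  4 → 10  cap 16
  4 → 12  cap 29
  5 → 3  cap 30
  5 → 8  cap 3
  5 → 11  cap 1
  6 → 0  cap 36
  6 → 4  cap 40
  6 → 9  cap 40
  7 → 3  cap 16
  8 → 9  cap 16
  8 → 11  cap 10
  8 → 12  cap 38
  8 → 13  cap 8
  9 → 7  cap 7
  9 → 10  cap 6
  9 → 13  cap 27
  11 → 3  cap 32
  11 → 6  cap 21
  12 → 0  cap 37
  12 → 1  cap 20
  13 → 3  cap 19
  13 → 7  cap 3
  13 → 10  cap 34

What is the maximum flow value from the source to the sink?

augment #1: 2→1→10 bottleneck 24, total now 24
augment #2: 2→1→0→4→10 bottleneck 4, total now 28
augment #3: 2→1→6→4→10 bottleneck 2, total now 30
augment #4: 2→1→8→9→10 bottleneck 6, total now 36
augment #5: 2→1→8→13→10 bottleneck 4, total now 40
augment #6: 2→5→8→13→10 bottleneck 3, total now 43
augment #7: 2→5→11→6→4→10 bottleneck 1, total now 44
augment #8: 2→12→0→8→13→10 bottleneck 1, total now 45
augment #9: 2→12→0→8→9→13→10 bottleneck 10, total now 55
augment #10: 2→12→0→8→11→6→4→10 bottleneck 4, total now 59
augment #11: 2→5→3→12→0→8→11→6→4→10 bottleneck 5, total now 64

Maximum flow value: 64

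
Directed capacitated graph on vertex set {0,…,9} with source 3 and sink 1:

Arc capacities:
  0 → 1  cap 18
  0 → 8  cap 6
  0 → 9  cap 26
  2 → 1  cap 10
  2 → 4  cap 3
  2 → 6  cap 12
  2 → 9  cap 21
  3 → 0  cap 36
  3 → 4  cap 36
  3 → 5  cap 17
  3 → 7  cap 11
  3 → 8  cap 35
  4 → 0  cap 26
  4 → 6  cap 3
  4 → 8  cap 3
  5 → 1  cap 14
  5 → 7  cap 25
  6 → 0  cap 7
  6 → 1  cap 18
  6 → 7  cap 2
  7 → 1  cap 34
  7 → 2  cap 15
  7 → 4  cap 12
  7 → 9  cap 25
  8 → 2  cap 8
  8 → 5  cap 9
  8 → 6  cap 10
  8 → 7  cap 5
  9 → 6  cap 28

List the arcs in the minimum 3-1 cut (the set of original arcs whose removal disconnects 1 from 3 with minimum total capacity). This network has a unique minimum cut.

augment #1: 3→0→1 push 18
augment #2: 3→5→1 push 14
augment #3: 3→7→1 push 11
augment #4: 3→4→6→1 push 3
augment #5: 3→5→7→1 push 3
augment #6: 3→8→2→1 push 8
augment #7: 3→8→6→1 push 10
augment #8: 3→8→7→1 push 5
augment #9: 3→0→9→6→1 push 5
augment #10: 3→8→5→7→1 push 9
augment #11: 3→0→9→6→7→1 push 2
max flow = 88; residual-reachable set from 3 gives S-side
cut edges (S→T): {(0,1), (3,5), (3,7), (6,1), (6,7), (8,2), (8,5), (8,7)} total cap 88

Min-cut arcs: {(0,1), (3,5), (3,7), (6,1), (6,7), (8,2), (8,5), (8,7)} (total capacity 88)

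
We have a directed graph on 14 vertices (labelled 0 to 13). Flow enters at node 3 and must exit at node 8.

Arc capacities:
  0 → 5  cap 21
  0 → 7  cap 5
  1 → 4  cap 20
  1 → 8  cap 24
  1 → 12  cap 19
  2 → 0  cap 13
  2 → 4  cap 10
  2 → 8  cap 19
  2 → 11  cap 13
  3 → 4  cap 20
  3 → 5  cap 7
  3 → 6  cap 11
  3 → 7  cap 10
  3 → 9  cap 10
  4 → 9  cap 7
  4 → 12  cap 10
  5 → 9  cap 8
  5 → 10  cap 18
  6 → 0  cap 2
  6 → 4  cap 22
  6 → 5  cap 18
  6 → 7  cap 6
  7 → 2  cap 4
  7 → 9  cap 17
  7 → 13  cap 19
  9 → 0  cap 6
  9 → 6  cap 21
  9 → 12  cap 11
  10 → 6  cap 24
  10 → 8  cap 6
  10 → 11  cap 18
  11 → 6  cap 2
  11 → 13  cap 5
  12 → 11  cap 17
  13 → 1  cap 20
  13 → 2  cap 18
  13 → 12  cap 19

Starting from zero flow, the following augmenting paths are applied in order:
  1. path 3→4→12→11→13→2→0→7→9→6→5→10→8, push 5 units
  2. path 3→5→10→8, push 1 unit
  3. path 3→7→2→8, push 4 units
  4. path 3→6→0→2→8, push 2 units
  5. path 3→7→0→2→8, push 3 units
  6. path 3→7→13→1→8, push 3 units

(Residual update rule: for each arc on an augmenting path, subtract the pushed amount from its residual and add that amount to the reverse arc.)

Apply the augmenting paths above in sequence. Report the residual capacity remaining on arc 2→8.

Residual capacity of (2,8): 10

after path 1 (3→4→12→11→13→2→0→7→9→6→5→10→8, push 5): res(2,8)=19
after path 2 (3→5→10→8, push 1): res(2,8)=19
after path 3 (3→7→2→8, push 4): res(2,8)=15
after path 4 (3→6→0→2→8, push 2): res(2,8)=13
after path 5 (3→7→0→2→8, push 3): res(2,8)=10
after path 6 (3→7→13→1→8, push 3): res(2,8)=10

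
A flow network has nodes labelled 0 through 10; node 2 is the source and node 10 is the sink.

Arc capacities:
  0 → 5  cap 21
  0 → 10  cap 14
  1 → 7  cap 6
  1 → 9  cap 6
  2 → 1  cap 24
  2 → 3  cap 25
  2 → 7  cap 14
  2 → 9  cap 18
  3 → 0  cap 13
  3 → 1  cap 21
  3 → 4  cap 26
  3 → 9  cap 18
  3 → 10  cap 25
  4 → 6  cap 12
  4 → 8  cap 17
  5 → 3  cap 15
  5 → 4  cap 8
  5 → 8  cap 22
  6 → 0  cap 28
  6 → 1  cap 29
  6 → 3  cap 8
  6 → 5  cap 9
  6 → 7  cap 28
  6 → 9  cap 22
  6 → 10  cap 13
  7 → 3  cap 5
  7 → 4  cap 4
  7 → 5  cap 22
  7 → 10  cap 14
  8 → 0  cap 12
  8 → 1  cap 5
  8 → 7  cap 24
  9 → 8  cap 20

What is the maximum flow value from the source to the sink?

Maximum flow value: 65

augment #1: 2→3→10 bottleneck 25, total now 25
augment #2: 2→7→10 bottleneck 14, total now 39
augment #3: 2→9→8→0→10 bottleneck 12, total now 51
augment #4: 2→1→7→3→0→10 bottleneck 2, total now 53
augment #5: 2→1→7→4→6→10 bottleneck 4, total now 57
augment #6: 2→9→8→7→3→4→6→10 bottleneck 3, total now 60
augment #7: 2→9→8→7→5→4→6→10 bottleneck 3, total now 63
augment #8: 2→1→9→8→7→5→4→6→10 bottleneck 2, total now 65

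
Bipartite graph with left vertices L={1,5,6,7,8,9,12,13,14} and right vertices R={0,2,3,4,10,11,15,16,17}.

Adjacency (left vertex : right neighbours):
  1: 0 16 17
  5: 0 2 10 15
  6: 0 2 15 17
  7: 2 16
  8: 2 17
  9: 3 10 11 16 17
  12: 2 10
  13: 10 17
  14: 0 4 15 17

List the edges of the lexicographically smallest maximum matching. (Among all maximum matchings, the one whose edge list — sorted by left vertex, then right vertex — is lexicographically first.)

|M| = 8 (so the lex-smallest maximum matching has 8 edges)
process left vertices in ascending order; for each, take the smallest-labelled available neighbour that still permits 8 edges overall, or leave it unmatched if none does
lex-smallest matching: {1-0, 5-2, 6-15, 7-16, 8-17, 9-3, 12-10, 14-4}

Lex-smallest maximum matching: {(1,0), (5,2), (6,15), (7,16), (8,17), (9,3), (12,10), (14,4)}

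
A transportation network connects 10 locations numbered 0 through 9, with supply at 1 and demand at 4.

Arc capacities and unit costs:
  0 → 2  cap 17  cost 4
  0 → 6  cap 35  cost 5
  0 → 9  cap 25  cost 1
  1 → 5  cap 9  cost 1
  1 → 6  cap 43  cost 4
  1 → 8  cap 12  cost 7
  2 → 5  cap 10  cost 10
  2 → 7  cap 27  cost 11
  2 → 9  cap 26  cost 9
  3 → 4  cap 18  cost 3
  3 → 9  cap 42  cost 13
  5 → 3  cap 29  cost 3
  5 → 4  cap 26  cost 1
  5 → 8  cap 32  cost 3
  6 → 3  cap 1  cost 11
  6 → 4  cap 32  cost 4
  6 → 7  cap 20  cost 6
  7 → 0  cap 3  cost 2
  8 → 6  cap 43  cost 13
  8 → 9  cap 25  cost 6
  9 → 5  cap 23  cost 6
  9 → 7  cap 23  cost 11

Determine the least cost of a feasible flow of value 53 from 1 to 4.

Minimum cost for 53 units: 512

shortest-cost path #1: 1→5→4 push 9 @ unit cost 2 (adds 18)
shortest-cost path #2: 1→6→4 push 32 @ unit cost 8 (adds 256)
shortest-cost path #3: 1→6→3→4 push 1 @ unit cost 18 (adds 18)
shortest-cost path #4: 1→8→9→5→4 push 11 @ unit cost 20 (adds 220)
total cost = 512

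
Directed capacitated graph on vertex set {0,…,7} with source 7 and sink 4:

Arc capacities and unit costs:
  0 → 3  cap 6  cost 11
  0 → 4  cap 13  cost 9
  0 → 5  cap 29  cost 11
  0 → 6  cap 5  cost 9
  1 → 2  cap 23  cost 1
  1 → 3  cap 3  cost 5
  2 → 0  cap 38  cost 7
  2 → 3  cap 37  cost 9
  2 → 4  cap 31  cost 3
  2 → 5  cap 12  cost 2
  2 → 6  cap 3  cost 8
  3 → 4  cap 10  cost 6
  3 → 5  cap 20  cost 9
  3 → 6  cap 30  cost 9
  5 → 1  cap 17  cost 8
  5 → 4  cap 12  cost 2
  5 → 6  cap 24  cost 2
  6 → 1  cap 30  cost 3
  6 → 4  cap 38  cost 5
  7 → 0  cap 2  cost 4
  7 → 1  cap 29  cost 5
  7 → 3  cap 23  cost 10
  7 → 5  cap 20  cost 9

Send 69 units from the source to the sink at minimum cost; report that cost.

shortest-cost path #1: 7→1→2→4 push 23 @ unit cost 9 (adds 207)
shortest-cost path #2: 7→5→4 push 12 @ unit cost 11 (adds 132)
shortest-cost path #3: 7→0→4 push 2 @ unit cost 13 (adds 26)
shortest-cost path #4: 7→3→4 push 10 @ unit cost 16 (adds 160)
shortest-cost path #5: 7→5→6→4 push 8 @ unit cost 16 (adds 128)
shortest-cost path #6: 7→3→6→4 push 13 @ unit cost 24 (adds 312)
shortest-cost path #7: 7→1→3→6→4 push 1 @ unit cost 24 (adds 24)
total cost = 989

Minimum cost for 69 units: 989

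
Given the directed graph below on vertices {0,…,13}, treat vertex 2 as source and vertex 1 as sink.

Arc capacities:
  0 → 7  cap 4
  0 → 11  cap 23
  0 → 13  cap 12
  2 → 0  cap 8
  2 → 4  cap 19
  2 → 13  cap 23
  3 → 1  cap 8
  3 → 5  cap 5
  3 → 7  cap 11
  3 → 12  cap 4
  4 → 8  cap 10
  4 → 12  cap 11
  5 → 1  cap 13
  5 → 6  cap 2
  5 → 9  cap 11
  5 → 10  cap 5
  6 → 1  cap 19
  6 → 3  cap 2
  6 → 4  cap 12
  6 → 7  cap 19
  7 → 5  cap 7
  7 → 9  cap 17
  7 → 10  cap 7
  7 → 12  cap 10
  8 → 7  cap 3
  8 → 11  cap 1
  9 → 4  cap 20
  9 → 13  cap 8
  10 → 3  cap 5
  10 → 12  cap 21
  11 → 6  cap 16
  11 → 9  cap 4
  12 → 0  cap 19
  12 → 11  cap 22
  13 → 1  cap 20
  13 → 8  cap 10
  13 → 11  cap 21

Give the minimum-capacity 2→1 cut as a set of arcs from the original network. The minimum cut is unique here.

augment #1: 2→13→1 push 20
augment #2: 2→0→7→5→1 push 4
augment #3: 2→0→11→6→1 push 4
augment #4: 2→13→11→6→1 push 3
augment #5: 2→4→8→7→5→1 push 3
augment #6: 2→4→8→11→6→1 push 1
augment #7: 2→4→12→11→6→1 push 8
max flow = 43; residual-reachable set from 2 gives S-side
cut edges (S→T): {(0,7), (8,7), (11,6), (13,1)} total cap 43

Min-cut arcs: {(0,7), (8,7), (11,6), (13,1)} (total capacity 43)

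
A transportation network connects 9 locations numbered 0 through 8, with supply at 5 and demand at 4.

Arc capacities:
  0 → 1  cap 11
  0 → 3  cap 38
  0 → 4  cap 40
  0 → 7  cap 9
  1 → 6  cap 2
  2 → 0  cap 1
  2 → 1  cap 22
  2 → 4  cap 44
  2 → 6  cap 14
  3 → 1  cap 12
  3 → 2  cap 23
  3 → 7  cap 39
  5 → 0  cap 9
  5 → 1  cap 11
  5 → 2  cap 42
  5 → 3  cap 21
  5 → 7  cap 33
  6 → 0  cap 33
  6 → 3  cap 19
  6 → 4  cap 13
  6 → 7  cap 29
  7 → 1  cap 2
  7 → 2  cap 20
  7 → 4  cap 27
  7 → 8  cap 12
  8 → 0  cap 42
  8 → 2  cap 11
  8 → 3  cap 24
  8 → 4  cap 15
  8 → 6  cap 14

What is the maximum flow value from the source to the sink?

augment #1: 5→0→4 bottleneck 9, total now 9
augment #2: 5→2→4 bottleneck 42, total now 51
augment #3: 5→7→4 bottleneck 27, total now 78
augment #4: 5→1→6→4 bottleneck 2, total now 80
augment #5: 5→3→2→4 bottleneck 2, total now 82
augment #6: 5→7→8→4 bottleneck 6, total now 88
augment #7: 5→3→2→0→4 bottleneck 1, total now 89
augment #8: 5→3→2→6→4 bottleneck 11, total now 100
augment #9: 5→3→7→8→4 bottleneck 6, total now 106
augment #10: 5→3→2→6→0→4 bottleneck 1, total now 107

Maximum flow value: 107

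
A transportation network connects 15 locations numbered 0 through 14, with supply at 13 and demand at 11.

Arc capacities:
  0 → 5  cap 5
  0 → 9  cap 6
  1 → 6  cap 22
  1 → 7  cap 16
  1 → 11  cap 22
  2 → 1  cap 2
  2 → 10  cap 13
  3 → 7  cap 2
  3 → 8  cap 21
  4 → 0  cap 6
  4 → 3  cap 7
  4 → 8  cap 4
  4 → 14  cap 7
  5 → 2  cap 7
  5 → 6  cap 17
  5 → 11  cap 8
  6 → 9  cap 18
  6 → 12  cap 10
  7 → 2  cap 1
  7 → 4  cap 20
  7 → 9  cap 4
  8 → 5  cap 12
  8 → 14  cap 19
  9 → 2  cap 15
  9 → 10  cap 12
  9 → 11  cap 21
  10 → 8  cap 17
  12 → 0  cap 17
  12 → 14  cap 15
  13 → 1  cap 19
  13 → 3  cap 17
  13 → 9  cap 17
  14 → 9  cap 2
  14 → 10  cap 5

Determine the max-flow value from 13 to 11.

Maximum flow value: 50

augment #1: 13→1→11 bottleneck 19, total now 19
augment #2: 13→9→11 bottleneck 17, total now 36
augment #3: 13→3→7→9→11 bottleneck 2, total now 38
augment #4: 13→3→8→5→11 bottleneck 8, total now 46
augment #5: 13→3→8→14→9→11 bottleneck 2, total now 48
augment #6: 13→3→8→5→2→1→11 bottleneck 2, total now 50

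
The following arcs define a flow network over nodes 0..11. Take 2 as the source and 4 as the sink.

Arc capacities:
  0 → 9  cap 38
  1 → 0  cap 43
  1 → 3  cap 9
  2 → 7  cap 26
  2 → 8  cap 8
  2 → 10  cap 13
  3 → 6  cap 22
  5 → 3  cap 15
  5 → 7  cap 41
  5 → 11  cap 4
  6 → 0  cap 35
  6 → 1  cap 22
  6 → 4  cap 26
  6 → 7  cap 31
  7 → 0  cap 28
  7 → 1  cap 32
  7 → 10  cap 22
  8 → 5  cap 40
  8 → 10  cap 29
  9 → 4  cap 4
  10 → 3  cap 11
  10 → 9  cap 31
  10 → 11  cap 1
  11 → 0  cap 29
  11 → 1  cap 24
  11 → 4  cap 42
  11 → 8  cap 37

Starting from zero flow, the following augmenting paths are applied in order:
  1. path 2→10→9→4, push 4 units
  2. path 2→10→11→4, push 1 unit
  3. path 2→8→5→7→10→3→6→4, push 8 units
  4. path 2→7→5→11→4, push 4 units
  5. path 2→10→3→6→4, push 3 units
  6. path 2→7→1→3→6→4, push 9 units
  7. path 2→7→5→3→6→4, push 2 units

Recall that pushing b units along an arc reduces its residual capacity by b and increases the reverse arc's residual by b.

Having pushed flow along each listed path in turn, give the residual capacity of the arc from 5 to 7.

after path 1 (2→10→9→4, push 4): res(5,7)=41
after path 2 (2→10→11→4, push 1): res(5,7)=41
after path 3 (2→8→5→7→10→3→6→4, push 8): res(5,7)=33
after path 4 (2→7→5→11→4, push 4): res(5,7)=37
after path 5 (2→10→3→6→4, push 3): res(5,7)=37
after path 6 (2→7→1→3→6→4, push 9): res(5,7)=37
after path 7 (2→7→5→3→6→4, push 2): res(5,7)=39

Residual capacity of (5,7): 39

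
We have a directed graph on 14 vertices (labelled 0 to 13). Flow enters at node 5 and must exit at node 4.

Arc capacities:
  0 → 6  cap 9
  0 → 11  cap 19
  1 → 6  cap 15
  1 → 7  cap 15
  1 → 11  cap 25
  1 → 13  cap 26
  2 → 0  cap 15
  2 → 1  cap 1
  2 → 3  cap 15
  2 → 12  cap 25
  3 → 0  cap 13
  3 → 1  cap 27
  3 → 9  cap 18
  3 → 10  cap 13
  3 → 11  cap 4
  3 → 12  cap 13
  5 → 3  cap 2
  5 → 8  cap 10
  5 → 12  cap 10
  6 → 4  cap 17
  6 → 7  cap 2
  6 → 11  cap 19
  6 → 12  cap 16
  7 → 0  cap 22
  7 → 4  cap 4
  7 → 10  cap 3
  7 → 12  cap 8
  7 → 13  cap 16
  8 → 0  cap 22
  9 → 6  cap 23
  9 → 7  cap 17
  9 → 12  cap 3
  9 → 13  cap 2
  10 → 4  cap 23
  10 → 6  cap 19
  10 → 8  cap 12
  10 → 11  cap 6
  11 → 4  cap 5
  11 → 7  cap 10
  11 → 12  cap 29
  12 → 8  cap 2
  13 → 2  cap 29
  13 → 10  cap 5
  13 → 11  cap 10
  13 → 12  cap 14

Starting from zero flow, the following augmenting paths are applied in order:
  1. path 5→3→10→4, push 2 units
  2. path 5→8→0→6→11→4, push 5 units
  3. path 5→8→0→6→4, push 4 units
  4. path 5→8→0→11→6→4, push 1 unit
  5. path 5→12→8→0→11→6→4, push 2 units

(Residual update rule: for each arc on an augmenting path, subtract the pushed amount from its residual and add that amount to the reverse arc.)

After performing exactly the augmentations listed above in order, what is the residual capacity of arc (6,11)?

after path 1 (5→3→10→4, push 2): res(6,11)=19
after path 2 (5→8→0→6→11→4, push 5): res(6,11)=14
after path 3 (5→8→0→6→4, push 4): res(6,11)=14
after path 4 (5→8→0→11→6→4, push 1): res(6,11)=15
after path 5 (5→12→8→0→11→6→4, push 2): res(6,11)=17

Residual capacity of (6,11): 17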